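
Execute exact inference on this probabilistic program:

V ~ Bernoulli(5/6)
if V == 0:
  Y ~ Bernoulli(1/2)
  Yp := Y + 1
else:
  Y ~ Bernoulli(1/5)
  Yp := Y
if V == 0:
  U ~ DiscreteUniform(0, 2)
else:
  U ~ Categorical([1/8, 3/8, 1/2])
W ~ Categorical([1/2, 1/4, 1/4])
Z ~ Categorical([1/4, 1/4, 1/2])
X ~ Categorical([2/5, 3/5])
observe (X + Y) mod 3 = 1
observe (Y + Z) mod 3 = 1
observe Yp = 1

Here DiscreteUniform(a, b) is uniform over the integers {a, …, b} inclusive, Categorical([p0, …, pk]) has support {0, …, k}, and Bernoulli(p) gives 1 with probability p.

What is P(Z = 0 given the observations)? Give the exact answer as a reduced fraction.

P(Z = 0 | obs) = 4/7

Enumerate traces; 18 have nonzero weight after conditioning:
  (V=0, Y=0, U=0, W=0, Z=1, X=1) weight 1/480
  (V=0, Y=0, U=0, W=1, Z=1, X=1) weight 1/960
  (V=0, Y=0, U=0, W=2, Z=1, X=1) weight 1/960
  (V=0, Y=0, U=1, W=0, Z=1, X=1) weight 1/480
  (V=0, Y=0, U=1, W=1, Z=1, X=1) weight 1/960
  (V=0, Y=0, U=1, W=2, Z=1, X=1) weight 1/960
  (V=0, Y=0, U=2, W=0, Z=1, X=1) weight 1/480
  (V=0, Y=0, U=2, W=1, Z=1, X=1) weight 1/960
  (V=1, Y=1, U=0, W=0, Z=0, X=0) weight 1/960
  … 9 more
Group by Z:
  weight(Z=0) = 1/60
  weight(Z=1) = 1/80
Total weight = 1/60 + 1/80 = 7/240
P(Z=0 | obs) = 1/60 / 7/240 = 4/7
P(Z=1 | obs) = 1/80 / 7/240 = 3/7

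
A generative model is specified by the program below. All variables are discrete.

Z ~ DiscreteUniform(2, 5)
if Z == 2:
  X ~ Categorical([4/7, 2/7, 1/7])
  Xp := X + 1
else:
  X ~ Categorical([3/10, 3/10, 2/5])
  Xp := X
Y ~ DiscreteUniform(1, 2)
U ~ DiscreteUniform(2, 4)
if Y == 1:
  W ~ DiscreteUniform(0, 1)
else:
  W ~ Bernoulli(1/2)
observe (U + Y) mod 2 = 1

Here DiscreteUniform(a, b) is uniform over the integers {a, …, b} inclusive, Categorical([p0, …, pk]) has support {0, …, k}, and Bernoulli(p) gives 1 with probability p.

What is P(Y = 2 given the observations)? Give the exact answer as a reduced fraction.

P(Y = 2 | obs) = 1/3

Enumerate traces; 72 have nonzero weight after conditioning:
  (Z=2, X=0, Y=1, U=2, W=0) weight 1/84
  (Z=2, X=0, Y=1, U=2, W=1) weight 1/84
  (Z=2, X=0, Y=1, U=4, W=0) weight 1/84
  (Z=2, X=0, Y=1, U=4, W=1) weight 1/84
  (Z=2, X=0, Y=2, U=3, W=0) weight 1/84
  (Z=2, X=0, Y=2, U=3, W=1) weight 1/84
  (Z=2, X=1, Y=1, U=2, W=0) weight 1/168
  (Z=2, X=1, Y=1, U=2, W=1) weight 1/168
  … 64 more
Group by Y:
  weight(Y=1) = 1/3
  weight(Y=2) = 1/6
Total weight = 1/3 + 1/6 = 1/2
P(Y=1 | obs) = 1/3 / 1/2 = 2/3
P(Y=2 | obs) = 1/6 / 1/2 = 1/3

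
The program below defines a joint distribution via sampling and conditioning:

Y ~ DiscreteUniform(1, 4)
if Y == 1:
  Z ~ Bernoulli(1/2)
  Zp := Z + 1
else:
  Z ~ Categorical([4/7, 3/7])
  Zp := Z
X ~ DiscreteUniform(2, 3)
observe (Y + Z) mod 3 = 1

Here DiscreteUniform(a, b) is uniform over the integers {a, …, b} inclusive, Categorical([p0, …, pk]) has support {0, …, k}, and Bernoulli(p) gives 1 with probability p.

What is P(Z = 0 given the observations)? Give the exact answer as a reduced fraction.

P(Z = 0 | obs) = 5/7

Enumerate traces; 6 have nonzero weight after conditioning:
  (Y=1, Z=0, X=2) weight 1/16
  (Y=1, Z=0, X=3) weight 1/16
  (Y=3, Z=1, X=2) weight 3/56
  (Y=3, Z=1, X=3) weight 3/56
  (Y=4, Z=0, X=2) weight 1/14
  (Y=4, Z=0, X=3) weight 1/14
Group by Z:
  weight(Z=0) = 15/56
  weight(Z=1) = 3/28
Total weight = 15/56 + 3/28 = 3/8
P(Z=0 | obs) = 15/56 / 3/8 = 5/7
P(Z=1 | obs) = 3/28 / 3/8 = 2/7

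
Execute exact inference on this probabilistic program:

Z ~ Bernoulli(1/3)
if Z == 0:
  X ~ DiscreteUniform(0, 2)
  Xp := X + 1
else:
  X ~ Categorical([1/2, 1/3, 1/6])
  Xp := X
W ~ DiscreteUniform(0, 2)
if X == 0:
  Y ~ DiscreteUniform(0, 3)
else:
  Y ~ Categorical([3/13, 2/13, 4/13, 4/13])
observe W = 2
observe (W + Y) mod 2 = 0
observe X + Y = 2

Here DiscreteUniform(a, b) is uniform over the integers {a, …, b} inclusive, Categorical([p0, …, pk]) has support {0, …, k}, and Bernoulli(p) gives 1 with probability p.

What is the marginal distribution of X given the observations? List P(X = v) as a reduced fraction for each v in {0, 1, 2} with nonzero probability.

P(X=0) = 91/151, P(X=2) = 60/151

Enumerate traces; 4 have nonzero weight after conditioning:
  (Z=0, X=0, W=2, Y=2) weight 1/54
  (Z=0, X=2, W=2, Y=0) weight 2/117
  (Z=1, X=0, W=2, Y=2) weight 1/72
  (Z=1, X=2, W=2, Y=0) weight 1/234
Group by X:
  weight(X=0) = 7/216
  weight(X=2) = 5/234
Total weight = 7/216 + 5/234 = 151/2808
P(X=0 | obs) = 7/216 / 151/2808 = 91/151
P(X=2 | obs) = 5/234 / 151/2808 = 60/151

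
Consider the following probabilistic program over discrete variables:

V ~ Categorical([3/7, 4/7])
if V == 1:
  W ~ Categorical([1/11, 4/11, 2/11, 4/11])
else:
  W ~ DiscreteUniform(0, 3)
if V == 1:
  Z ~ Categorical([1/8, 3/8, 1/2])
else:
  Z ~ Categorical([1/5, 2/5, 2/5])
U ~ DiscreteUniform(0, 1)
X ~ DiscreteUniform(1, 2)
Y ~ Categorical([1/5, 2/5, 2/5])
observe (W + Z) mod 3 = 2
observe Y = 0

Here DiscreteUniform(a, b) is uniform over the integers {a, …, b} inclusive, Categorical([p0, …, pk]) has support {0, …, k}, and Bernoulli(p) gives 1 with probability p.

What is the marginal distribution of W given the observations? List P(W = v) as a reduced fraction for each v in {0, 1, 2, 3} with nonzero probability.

Enumerate traces; 32 have nonzero weight after conditioning:
  (V=0, W=0, Z=2, U=0, X=1, Y=0) weight 3/1400
  (V=0, W=0, Z=2, U=0, X=2, Y=0) weight 3/1400
  (V=0, W=0, Z=2, U=1, X=1, Y=0) weight 3/1400
  (V=0, W=0, Z=2, U=1, X=2, Y=0) weight 3/1400
  (V=0, W=1, Z=1, U=0, X=1, Y=0) weight 3/1400
  (V=0, W=1, Z=1, U=0, X=2, Y=0) weight 3/1400
  (V=0, W=1, Z=1, U=1, X=1, Y=0) weight 3/1400
  (V=0, W=1, Z=1, U=1, X=2, Y=0) weight 3/1400
  (V=0, W=2, Z=0, U=0, X=1, Y=0) weight 3/2800
  (V=0, W=3, Z=2, U=0, X=1, Y=0) weight 3/1400
  … 22 more
Group by W:
  weight(W=0) = 53/3850
  weight(W=1) = 93/3850
  weight(W=2) = 53/7700
  weight(W=3) = 113/3850
Total weight = 53/3850 + 93/3850 + 53/7700 + 113/3850 = 571/7700
P(W=0 | obs) = 53/3850 / 571/7700 = 106/571
P(W=1 | obs) = 93/3850 / 571/7700 = 186/571
P(W=2 | obs) = 53/7700 / 571/7700 = 53/571
P(W=3 | obs) = 113/3850 / 571/7700 = 226/571

P(W=0) = 106/571, P(W=1) = 186/571, P(W=2) = 53/571, P(W=3) = 226/571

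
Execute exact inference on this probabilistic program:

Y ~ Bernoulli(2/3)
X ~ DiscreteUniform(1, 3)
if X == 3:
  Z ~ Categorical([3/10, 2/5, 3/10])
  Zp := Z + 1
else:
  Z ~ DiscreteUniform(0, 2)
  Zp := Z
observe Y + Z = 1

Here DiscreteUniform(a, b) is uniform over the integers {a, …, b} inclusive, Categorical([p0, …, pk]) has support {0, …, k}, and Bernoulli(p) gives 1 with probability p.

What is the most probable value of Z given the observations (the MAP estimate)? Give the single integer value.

Enumerate traces; 6 have nonzero weight after conditioning:
  (Y=0, X=1, Z=1) weight 1/27
  (Y=0, X=2, Z=1) weight 1/27
  (Y=0, X=3, Z=1) weight 2/45
  (Y=1, X=1, Z=0) weight 2/27
  (Y=1, X=2, Z=0) weight 2/27
  (Y=1, X=3, Z=0) weight 1/15
Group by Z:
  weight(Z=0) = 29/135
  weight(Z=1) = 16/135
Total weight = 29/135 + 16/135 = 1/3
P(Z=0 | obs) = 29/135 / 1/3 = 29/45
P(Z=1 | obs) = 16/135 / 1/3 = 16/45
argmax = 0

argmax_v P(Z = v | obs) = 0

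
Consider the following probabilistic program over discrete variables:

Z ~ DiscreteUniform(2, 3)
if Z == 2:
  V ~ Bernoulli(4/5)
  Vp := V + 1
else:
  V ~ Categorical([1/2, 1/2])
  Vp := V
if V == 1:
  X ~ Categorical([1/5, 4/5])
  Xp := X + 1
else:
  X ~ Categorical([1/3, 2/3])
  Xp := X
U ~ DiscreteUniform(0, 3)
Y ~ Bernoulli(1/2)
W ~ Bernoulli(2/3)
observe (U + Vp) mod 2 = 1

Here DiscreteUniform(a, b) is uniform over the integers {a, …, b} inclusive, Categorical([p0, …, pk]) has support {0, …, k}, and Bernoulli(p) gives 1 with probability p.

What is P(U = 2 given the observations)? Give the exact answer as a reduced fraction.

Enumerate traces; 64 have nonzero weight after conditioning:
  (Z=2, V=0, X=0, U=0, Y=0, W=0) weight 1/720
  (Z=2, V=0, X=0, U=0, Y=0, W=1) weight 1/360
  (Z=2, V=0, X=0, U=0, Y=1, W=0) weight 1/720
  (Z=2, V=0, X=0, U=0, Y=1, W=1) weight 1/360
  (Z=2, V=0, X=0, U=2, Y=0, W=0) weight 1/720
  (Z=2, V=0, X=0, U=2, Y=0, W=1) weight 1/360
  (Z=2, V=0, X=0, U=2, Y=1, W=0) weight 1/720
  (Z=2, V=0, X=0, U=2, Y=1, W=1) weight 1/360
  (Z=2, V=1, X=0, U=1, Y=0, W=0) weight 1/300
  (Z=2, V=1, X=0, U=3, Y=0, W=0) weight 1/300
  … 54 more
Group by U:
  weight(U=0) = 7/80
  weight(U=1) = 13/80
  weight(U=2) = 7/80
  weight(U=3) = 13/80
Total weight = 7/80 + 13/80 + 7/80 + 13/80 = 1/2
P(U=0 | obs) = 7/80 / 1/2 = 7/40
P(U=1 | obs) = 13/80 / 1/2 = 13/40
P(U=2 | obs) = 7/80 / 1/2 = 7/40
P(U=3 | obs) = 13/80 / 1/2 = 13/40

P(U = 2 | obs) = 7/40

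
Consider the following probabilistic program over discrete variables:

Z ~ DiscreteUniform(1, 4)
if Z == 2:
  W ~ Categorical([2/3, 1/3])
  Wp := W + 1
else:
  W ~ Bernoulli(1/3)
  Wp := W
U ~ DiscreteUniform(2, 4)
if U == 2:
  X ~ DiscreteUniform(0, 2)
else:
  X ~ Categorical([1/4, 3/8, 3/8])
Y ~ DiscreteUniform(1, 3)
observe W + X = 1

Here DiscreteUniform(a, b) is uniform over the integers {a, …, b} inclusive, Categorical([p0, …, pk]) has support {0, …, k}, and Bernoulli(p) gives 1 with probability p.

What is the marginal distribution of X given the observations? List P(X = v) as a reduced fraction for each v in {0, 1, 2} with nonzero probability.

P(X=0) = 5/18, P(X=1) = 13/18

Enumerate traces; 72 have nonzero weight after conditioning:
  (Z=1, W=0, U=2, X=1, Y=1) weight 1/162
  (Z=1, W=0, U=2, X=1, Y=2) weight 1/162
  (Z=1, W=0, U=2, X=1, Y=3) weight 1/162
  (Z=1, W=0, U=3, X=1, Y=1) weight 1/144
  (Z=1, W=0, U=3, X=1, Y=2) weight 1/144
  (Z=1, W=0, U=3, X=1, Y=3) weight 1/144
  (Z=1, W=0, U=4, X=1, Y=1) weight 1/144
  (Z=1, W=0, U=4, X=1, Y=2) weight 1/144
  (Z=1, W=1, U=2, X=0, Y=1) weight 1/324
  … 63 more
Group by X:
  weight(X=0) = 5/54
  weight(X=1) = 13/54
Total weight = 5/54 + 13/54 = 1/3
P(X=0 | obs) = 5/54 / 1/3 = 5/18
P(X=1 | obs) = 13/54 / 1/3 = 13/18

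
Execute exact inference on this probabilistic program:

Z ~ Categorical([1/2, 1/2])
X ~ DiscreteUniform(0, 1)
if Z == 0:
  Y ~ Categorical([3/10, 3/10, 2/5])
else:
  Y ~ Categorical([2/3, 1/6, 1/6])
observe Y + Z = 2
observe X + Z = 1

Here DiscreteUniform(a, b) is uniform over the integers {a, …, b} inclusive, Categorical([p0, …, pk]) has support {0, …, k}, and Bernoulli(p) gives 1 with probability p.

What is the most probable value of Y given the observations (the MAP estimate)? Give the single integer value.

Enumerate traces; 2 have nonzero weight after conditioning:
  (Z=0, X=1, Y=2) weight 1/10
  (Z=1, X=0, Y=1) weight 1/24
Group by Y:
  weight(Y=1) = 1/24
  weight(Y=2) = 1/10
Total weight = 1/24 + 1/10 = 17/120
P(Y=1 | obs) = 1/24 / 17/120 = 5/17
P(Y=2 | obs) = 1/10 / 17/120 = 12/17
argmax = 2

argmax_v P(Y = v | obs) = 2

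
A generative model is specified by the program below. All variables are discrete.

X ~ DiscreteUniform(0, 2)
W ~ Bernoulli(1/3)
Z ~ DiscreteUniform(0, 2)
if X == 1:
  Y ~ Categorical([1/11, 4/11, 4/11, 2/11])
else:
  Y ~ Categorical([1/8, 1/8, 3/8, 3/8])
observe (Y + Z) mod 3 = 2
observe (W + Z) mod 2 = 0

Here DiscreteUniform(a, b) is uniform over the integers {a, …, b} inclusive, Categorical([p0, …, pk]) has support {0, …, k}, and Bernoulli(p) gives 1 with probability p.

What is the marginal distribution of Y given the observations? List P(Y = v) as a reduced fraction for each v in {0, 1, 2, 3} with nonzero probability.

Enumerate traces; 12 have nonzero weight after conditioning:
  (X=0, W=0, Z=0, Y=2) weight 1/36
  (X=0, W=0, Z=2, Y=0) weight 1/108
  (X=0, W=0, Z=2, Y=3) weight 1/36
  (X=0, W=1, Z=1, Y=1) weight 1/216
  (X=1, W=0, Z=0, Y=2) weight 8/297
  (X=1, W=0, Z=2, Y=0) weight 2/297
  (X=1, W=0, Z=2, Y=3) weight 4/297
  (X=1, W=1, Z=1, Y=1) weight 4/297
  … 4 more
Group by Y:
  weight(Y=0) = 5/198
  weight(Y=1) = 1/44
  weight(Y=2) = 49/594
  weight(Y=3) = 41/594
Total weight = 5/198 + 1/44 + 49/594 + 41/594 = 79/396
P(Y=0 | obs) = 5/198 / 79/396 = 10/79
P(Y=1 | obs) = 1/44 / 79/396 = 9/79
P(Y=2 | obs) = 49/594 / 79/396 = 98/237
P(Y=3 | obs) = 41/594 / 79/396 = 82/237

P(Y=0) = 10/79, P(Y=1) = 9/79, P(Y=2) = 98/237, P(Y=3) = 82/237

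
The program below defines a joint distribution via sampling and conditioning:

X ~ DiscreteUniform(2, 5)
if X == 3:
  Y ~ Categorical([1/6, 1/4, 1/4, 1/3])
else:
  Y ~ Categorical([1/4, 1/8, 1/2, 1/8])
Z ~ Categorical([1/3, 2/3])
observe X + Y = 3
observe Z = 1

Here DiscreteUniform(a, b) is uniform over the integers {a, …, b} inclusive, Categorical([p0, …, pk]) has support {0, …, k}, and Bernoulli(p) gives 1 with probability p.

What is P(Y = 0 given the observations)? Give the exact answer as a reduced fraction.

P(Y = 0 | obs) = 4/7

Enumerate traces; 2 have nonzero weight after conditioning:
  (X=2, Y=1, Z=1) weight 1/48
  (X=3, Y=0, Z=1) weight 1/36
Group by Y:
  weight(Y=0) = 1/36
  weight(Y=1) = 1/48
Total weight = 1/36 + 1/48 = 7/144
P(Y=0 | obs) = 1/36 / 7/144 = 4/7
P(Y=1 | obs) = 1/48 / 7/144 = 3/7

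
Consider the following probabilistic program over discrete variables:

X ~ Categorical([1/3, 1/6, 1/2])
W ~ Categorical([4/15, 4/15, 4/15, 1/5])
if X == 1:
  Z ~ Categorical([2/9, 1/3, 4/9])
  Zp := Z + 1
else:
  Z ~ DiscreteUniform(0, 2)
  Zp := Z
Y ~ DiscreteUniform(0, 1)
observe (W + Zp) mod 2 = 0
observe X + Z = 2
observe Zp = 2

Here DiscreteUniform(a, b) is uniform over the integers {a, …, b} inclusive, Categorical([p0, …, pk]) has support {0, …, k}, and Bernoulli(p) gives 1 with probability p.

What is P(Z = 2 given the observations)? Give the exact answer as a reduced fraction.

P(Z = 2 | obs) = 2/3

Enumerate traces; 8 have nonzero weight after conditioning:
  (X=0, W=0, Z=2, Y=0) weight 2/135
  (X=0, W=0, Z=2, Y=1) weight 2/135
  (X=0, W=2, Z=2, Y=0) weight 2/135
  (X=0, W=2, Z=2, Y=1) weight 2/135
  (X=1, W=0, Z=1, Y=0) weight 1/135
  (X=1, W=0, Z=1, Y=1) weight 1/135
  (X=1, W=2, Z=1, Y=0) weight 1/135
  (X=1, W=2, Z=1, Y=1) weight 1/135
Group by Z:
  weight(Z=1) = 4/135
  weight(Z=2) = 8/135
Total weight = 4/135 + 8/135 = 4/45
P(Z=1 | obs) = 4/135 / 4/45 = 1/3
P(Z=2 | obs) = 8/135 / 4/45 = 2/3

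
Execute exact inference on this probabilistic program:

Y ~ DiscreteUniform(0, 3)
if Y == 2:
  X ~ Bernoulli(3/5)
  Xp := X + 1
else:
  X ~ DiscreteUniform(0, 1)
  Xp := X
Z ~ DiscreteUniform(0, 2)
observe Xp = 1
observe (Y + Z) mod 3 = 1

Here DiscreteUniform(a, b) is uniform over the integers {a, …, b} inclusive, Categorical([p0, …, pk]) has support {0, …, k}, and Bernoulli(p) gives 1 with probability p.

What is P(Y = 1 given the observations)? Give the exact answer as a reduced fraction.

Enumerate traces; 4 have nonzero weight after conditioning:
  (Y=0, X=1, Z=1) weight 1/24
  (Y=1, X=1, Z=0) weight 1/24
  (Y=2, X=0, Z=2) weight 1/30
  (Y=3, X=1, Z=1) weight 1/24
Group by Y:
  weight(Y=0) = 1/24
  weight(Y=1) = 1/24
  weight(Y=2) = 1/30
  weight(Y=3) = 1/24
Total weight = 1/24 + 1/24 + 1/30 + 1/24 = 19/120
P(Y=0 | obs) = 1/24 / 19/120 = 5/19
P(Y=1 | obs) = 1/24 / 19/120 = 5/19
P(Y=2 | obs) = 1/30 / 19/120 = 4/19
P(Y=3 | obs) = 1/24 / 19/120 = 5/19

P(Y = 1 | obs) = 5/19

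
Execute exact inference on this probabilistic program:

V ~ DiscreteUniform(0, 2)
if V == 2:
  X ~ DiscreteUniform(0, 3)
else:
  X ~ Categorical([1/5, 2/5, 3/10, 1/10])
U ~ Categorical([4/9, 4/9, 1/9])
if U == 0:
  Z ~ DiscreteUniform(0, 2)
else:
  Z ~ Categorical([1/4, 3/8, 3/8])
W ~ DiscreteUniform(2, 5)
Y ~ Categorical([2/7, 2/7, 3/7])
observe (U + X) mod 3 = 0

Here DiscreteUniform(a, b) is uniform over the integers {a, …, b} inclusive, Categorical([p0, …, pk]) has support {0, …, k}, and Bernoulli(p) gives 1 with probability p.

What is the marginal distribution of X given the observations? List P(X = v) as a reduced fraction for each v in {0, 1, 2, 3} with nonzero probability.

P(X=0) = 52/177, P(X=1) = 7/59, P(X=2) = 68/177, P(X=3) = 12/59

Enumerate traces; 432 have nonzero weight after conditioning:
  (V=0, X=0, U=0, Z=0, W=2, Y=0) weight 2/2835
  (V=0, X=0, U=0, Z=0, W=2, Y=1) weight 2/2835
  (V=0, X=0, U=0, Z=0, W=2, Y=2) weight 1/945
  (V=0, X=0, U=0, Z=0, W=3, Y=0) weight 2/2835
  (V=0, X=0, U=0, Z=0, W=3, Y=1) weight 2/2835
  (V=0, X=0, U=0, Z=0, W=3, Y=2) weight 1/945
  (V=0, X=0, U=0, Z=0, W=4, Y=0) weight 2/2835
  (V=0, X=0, U=0, Z=0, W=4, Y=1) weight 2/2835
  (V=0, X=1, U=2, Z=0, W=2, Y=0) weight 1/3780
  (V=0, X=2, U=1, Z=0, W=2, Y=0) weight 1/1260
  … 422 more
Group by X:
  weight(X=0) = 13/135
  weight(X=1) = 7/180
  weight(X=2) = 17/135
  weight(X=3) = 1/15
Total weight = 13/135 + 7/180 + 17/135 + 1/15 = 59/180
P(X=0 | obs) = 13/135 / 59/180 = 52/177
P(X=1 | obs) = 7/180 / 59/180 = 7/59
P(X=2 | obs) = 17/135 / 59/180 = 68/177
P(X=3 | obs) = 1/15 / 59/180 = 12/59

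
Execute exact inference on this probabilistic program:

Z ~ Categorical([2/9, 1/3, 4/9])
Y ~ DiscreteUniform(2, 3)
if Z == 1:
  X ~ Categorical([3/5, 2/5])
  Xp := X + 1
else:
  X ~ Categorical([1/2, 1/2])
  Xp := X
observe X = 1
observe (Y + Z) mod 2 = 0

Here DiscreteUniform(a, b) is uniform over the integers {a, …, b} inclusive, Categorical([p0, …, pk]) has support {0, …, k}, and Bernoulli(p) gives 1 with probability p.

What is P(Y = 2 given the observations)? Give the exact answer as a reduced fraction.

Enumerate traces; 3 have nonzero weight after conditioning:
  (Z=0, Y=2, X=1) weight 1/18
  (Z=1, Y=3, X=1) weight 1/15
  (Z=2, Y=2, X=1) weight 1/9
Group by Y:
  weight(Y=2) = 1/6
  weight(Y=3) = 1/15
Total weight = 1/6 + 1/15 = 7/30
P(Y=2 | obs) = 1/6 / 7/30 = 5/7
P(Y=3 | obs) = 1/15 / 7/30 = 2/7

P(Y = 2 | obs) = 5/7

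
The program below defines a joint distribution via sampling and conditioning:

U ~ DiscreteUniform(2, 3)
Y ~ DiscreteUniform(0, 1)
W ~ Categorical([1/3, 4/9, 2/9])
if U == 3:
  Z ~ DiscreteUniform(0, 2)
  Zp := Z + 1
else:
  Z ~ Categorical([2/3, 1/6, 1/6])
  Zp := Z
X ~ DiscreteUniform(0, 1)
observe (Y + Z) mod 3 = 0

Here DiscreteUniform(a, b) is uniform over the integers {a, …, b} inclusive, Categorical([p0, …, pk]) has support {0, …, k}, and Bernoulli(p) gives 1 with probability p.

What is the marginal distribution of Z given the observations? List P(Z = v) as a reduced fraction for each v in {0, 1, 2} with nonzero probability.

Enumerate traces; 24 have nonzero weight after conditioning:
  (U=2, Y=0, W=0, Z=0, X=0) weight 1/36
  (U=2, Y=0, W=0, Z=0, X=1) weight 1/36
  (U=2, Y=0, W=1, Z=0, X=0) weight 1/27
  (U=2, Y=0, W=1, Z=0, X=1) weight 1/27
  (U=2, Y=0, W=2, Z=0, X=0) weight 1/54
  (U=2, Y=0, W=2, Z=0, X=1) weight 1/54
  (U=2, Y=1, W=0, Z=2, X=0) weight 1/144
  (U=2, Y=1, W=0, Z=2, X=1) weight 1/144
  … 16 more
Group by Z:
  weight(Z=0) = 1/4
  weight(Z=2) = 1/8
Total weight = 1/4 + 1/8 = 3/8
P(Z=0 | obs) = 1/4 / 3/8 = 2/3
P(Z=2 | obs) = 1/8 / 3/8 = 1/3

P(Z=0) = 2/3, P(Z=2) = 1/3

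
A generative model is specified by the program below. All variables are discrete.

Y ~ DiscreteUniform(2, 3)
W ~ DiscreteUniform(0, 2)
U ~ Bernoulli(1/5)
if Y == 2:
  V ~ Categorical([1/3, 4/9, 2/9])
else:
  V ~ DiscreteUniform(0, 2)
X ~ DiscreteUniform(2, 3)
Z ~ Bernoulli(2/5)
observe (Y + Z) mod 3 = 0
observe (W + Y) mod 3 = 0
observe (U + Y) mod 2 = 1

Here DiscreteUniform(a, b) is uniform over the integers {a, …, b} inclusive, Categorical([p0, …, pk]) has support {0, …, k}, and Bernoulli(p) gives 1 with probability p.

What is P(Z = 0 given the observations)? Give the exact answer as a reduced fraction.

P(Z = 0 | obs) = 6/7

Enumerate traces; 12 have nonzero weight after conditioning:
  (Y=2, W=1, U=1, V=0, X=2, Z=1) weight 1/450
  (Y=2, W=1, U=1, V=0, X=3, Z=1) weight 1/450
  (Y=2, W=1, U=1, V=1, X=2, Z=1) weight 2/675
  (Y=2, W=1, U=1, V=1, X=3, Z=1) weight 2/675
  (Y=2, W=1, U=1, V=2, X=2, Z=1) weight 1/675
  (Y=2, W=1, U=1, V=2, X=3, Z=1) weight 1/675
  (Y=3, W=0, U=0, V=0, X=2, Z=0) weight 1/75
  (Y=3, W=0, U=0, V=0, X=3, Z=0) weight 1/75
  … 4 more
Group by Z:
  weight(Z=0) = 2/25
  weight(Z=1) = 1/75
Total weight = 2/25 + 1/75 = 7/75
P(Z=0 | obs) = 2/25 / 7/75 = 6/7
P(Z=1 | obs) = 1/75 / 7/75 = 1/7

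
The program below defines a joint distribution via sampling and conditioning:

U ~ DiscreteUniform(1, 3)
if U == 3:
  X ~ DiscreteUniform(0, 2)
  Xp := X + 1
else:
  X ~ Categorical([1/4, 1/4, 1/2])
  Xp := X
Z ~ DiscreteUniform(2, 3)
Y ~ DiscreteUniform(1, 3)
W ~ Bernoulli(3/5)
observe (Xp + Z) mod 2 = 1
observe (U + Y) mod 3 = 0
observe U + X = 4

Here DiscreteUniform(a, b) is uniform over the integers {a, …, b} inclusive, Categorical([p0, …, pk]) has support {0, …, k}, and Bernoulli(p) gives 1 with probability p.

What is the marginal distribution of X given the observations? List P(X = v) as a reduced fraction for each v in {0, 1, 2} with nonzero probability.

P(X=1) = 2/5, P(X=2) = 3/5

Enumerate traces; 4 have nonzero weight after conditioning:
  (U=2, X=2, Z=3, Y=1, W=0) weight 1/90
  (U=2, X=2, Z=3, Y=1, W=1) weight 1/60
  (U=3, X=1, Z=3, Y=3, W=0) weight 1/135
  (U=3, X=1, Z=3, Y=3, W=1) weight 1/90
Group by X:
  weight(X=1) = 1/54
  weight(X=2) = 1/36
Total weight = 1/54 + 1/36 = 5/108
P(X=1 | obs) = 1/54 / 5/108 = 2/5
P(X=2 | obs) = 1/36 / 5/108 = 3/5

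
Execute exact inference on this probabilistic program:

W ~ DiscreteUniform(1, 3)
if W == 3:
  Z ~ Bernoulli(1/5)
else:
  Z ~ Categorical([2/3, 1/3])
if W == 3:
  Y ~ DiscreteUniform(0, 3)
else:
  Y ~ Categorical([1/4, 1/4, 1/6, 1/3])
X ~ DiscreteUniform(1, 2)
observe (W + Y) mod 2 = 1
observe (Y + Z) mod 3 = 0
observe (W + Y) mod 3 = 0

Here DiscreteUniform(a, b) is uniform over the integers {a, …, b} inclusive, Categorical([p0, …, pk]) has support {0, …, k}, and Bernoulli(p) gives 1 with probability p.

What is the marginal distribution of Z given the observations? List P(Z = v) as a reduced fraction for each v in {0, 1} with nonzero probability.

P(Z=0) = 18/23, P(Z=1) = 5/23

Enumerate traces; 4 have nonzero weight after conditioning:
  (W=1, Z=1, Y=2, X=1) weight 1/108
  (W=1, Z=1, Y=2, X=2) weight 1/108
  (W=3, Z=0, Y=0, X=1) weight 1/30
  (W=3, Z=0, Y=0, X=2) weight 1/30
Group by Z:
  weight(Z=0) = 1/15
  weight(Z=1) = 1/54
Total weight = 1/15 + 1/54 = 23/270
P(Z=0 | obs) = 1/15 / 23/270 = 18/23
P(Z=1 | obs) = 1/54 / 23/270 = 5/23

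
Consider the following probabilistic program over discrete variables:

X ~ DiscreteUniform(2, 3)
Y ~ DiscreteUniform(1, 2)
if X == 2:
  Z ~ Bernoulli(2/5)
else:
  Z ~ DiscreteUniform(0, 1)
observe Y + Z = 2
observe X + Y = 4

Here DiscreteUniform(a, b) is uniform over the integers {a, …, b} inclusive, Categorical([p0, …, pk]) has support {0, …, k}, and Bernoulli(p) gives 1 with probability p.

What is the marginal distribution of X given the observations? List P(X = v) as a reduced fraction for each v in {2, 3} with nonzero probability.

Enumerate traces; 2 have nonzero weight after conditioning:
  (X=2, Y=2, Z=0) weight 3/20
  (X=3, Y=1, Z=1) weight 1/8
Group by X:
  weight(X=2) = 3/20
  weight(X=3) = 1/8
Total weight = 3/20 + 1/8 = 11/40
P(X=2 | obs) = 3/20 / 11/40 = 6/11
P(X=3 | obs) = 1/8 / 11/40 = 5/11

P(X=2) = 6/11, P(X=3) = 5/11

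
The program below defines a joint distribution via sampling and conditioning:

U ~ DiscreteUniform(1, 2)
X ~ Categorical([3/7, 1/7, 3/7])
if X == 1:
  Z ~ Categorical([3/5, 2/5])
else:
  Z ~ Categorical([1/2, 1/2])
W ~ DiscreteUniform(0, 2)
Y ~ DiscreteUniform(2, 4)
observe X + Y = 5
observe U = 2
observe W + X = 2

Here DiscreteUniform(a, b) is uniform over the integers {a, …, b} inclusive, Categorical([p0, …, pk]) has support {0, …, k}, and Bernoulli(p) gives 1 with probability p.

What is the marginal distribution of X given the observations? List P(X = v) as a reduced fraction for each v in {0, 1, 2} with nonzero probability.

Enumerate traces; 4 have nonzero weight after conditioning:
  (U=2, X=1, Z=0, W=1, Y=4) weight 1/210
  (U=2, X=1, Z=1, W=1, Y=4) weight 1/315
  (U=2, X=2, Z=0, W=0, Y=3) weight 1/84
  (U=2, X=2, Z=1, W=0, Y=3) weight 1/84
Group by X:
  weight(X=1) = 1/126
  weight(X=2) = 1/42
Total weight = 1/126 + 1/42 = 2/63
P(X=1 | obs) = 1/126 / 2/63 = 1/4
P(X=2 | obs) = 1/42 / 2/63 = 3/4

P(X=1) = 1/4, P(X=2) = 3/4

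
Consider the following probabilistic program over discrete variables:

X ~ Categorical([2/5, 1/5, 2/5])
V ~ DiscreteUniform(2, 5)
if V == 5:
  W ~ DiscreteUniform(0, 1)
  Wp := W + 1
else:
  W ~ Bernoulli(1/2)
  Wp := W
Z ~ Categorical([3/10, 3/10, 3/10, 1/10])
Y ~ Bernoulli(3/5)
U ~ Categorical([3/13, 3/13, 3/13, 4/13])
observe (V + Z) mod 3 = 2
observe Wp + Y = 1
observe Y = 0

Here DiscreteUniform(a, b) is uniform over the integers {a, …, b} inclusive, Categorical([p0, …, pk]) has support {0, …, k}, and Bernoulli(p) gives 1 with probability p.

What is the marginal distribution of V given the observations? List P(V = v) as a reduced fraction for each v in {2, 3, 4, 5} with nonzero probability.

P(V=2) = 2/7, P(V=3) = 3/14, P(V=4) = 3/14, P(V=5) = 2/7

Enumerate traces; 72 have nonzero weight after conditioning:
  (X=0, V=2, W=1, Z=0, Y=0, U=0) weight 9/6500
  (X=0, V=2, W=1, Z=0, Y=0, U=1) weight 9/6500
  (X=0, V=2, W=1, Z=0, Y=0, U=2) weight 9/6500
  (X=0, V=2, W=1, Z=0, Y=0, U=3) weight 3/1625
  (X=0, V=2, W=1, Z=3, Y=0, U=0) weight 3/6500
  (X=0, V=2, W=1, Z=3, Y=0, U=1) weight 3/6500
  (X=0, V=2, W=1, Z=3, Y=0, U=2) weight 3/6500
  (X=0, V=2, W=1, Z=3, Y=0, U=3) weight 1/1625
  (X=0, V=3, W=1, Z=2, Y=0, U=0) weight 9/6500
  (X=0, V=4, W=1, Z=1, Y=0, U=0) weight 9/6500
  … 62 more
Group by V:
  weight(V=2) = 1/50
  weight(V=3) = 3/200
  weight(V=4) = 3/200
  weight(V=5) = 1/50
Total weight = 1/50 + 3/200 + 3/200 + 1/50 = 7/100
P(V=2 | obs) = 1/50 / 7/100 = 2/7
P(V=3 | obs) = 3/200 / 7/100 = 3/14
P(V=4 | obs) = 3/200 / 7/100 = 3/14
P(V=5 | obs) = 1/50 / 7/100 = 2/7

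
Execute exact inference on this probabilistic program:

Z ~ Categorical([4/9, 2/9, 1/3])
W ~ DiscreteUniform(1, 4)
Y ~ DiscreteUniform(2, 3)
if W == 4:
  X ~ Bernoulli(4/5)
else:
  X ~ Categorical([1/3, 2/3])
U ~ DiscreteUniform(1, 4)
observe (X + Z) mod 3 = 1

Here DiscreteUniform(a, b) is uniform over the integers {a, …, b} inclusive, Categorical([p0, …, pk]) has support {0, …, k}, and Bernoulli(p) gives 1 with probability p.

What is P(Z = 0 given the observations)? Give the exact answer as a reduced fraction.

Enumerate traces; 64 have nonzero weight after conditioning:
  (Z=0, W=1, Y=2, X=1, U=1) weight 1/108
  (Z=0, W=1, Y=2, X=1, U=2) weight 1/108
  (Z=0, W=1, Y=2, X=1, U=3) weight 1/108
  (Z=0, W=1, Y=2, X=1, U=4) weight 1/108
  (Z=0, W=1, Y=3, X=1, U=1) weight 1/108
  (Z=0, W=1, Y=3, X=1, U=2) weight 1/108
  (Z=0, W=1, Y=3, X=1, U=3) weight 1/108
  (Z=0, W=1, Y=3, X=1, U=4) weight 1/108
  (Z=1, W=1, Y=2, X=0, U=1) weight 1/432
  … 55 more
Group by Z:
  weight(Z=0) = 14/45
  weight(Z=1) = 1/15
Total weight = 14/45 + 1/15 = 17/45
P(Z=0 | obs) = 14/45 / 17/45 = 14/17
P(Z=1 | obs) = 1/15 / 17/45 = 3/17

P(Z = 0 | obs) = 14/17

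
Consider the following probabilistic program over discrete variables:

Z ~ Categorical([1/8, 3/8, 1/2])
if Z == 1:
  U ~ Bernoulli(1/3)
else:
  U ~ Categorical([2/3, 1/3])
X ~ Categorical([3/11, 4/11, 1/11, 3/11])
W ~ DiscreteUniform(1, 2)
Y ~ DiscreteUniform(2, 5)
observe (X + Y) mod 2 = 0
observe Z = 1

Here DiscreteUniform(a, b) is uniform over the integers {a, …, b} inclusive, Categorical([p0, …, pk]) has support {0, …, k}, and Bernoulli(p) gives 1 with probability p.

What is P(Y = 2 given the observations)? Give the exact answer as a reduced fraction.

Enumerate traces; 32 have nonzero weight after conditioning:
  (Z=1, U=0, X=0, W=1, Y=2) weight 3/352
  (Z=1, U=0, X=0, W=1, Y=4) weight 3/352
  (Z=1, U=0, X=0, W=2, Y=2) weight 3/352
  (Z=1, U=0, X=0, W=2, Y=4) weight 3/352
  (Z=1, U=0, X=1, W=1, Y=3) weight 1/88
  (Z=1, U=0, X=1, W=1, Y=5) weight 1/88
  (Z=1, U=0, X=1, W=2, Y=3) weight 1/88
  (Z=1, U=0, X=1, W=2, Y=5) weight 1/88
  … 24 more
Group by Y:
  weight(Y=2) = 3/88
  weight(Y=3) = 21/352
  weight(Y=4) = 3/88
  weight(Y=5) = 21/352
Total weight = 3/88 + 21/352 + 3/88 + 21/352 = 3/16
P(Y=2 | obs) = 3/88 / 3/16 = 2/11
P(Y=3 | obs) = 21/352 / 3/16 = 7/22
P(Y=4 | obs) = 3/88 / 3/16 = 2/11
P(Y=5 | obs) = 21/352 / 3/16 = 7/22

P(Y = 2 | obs) = 2/11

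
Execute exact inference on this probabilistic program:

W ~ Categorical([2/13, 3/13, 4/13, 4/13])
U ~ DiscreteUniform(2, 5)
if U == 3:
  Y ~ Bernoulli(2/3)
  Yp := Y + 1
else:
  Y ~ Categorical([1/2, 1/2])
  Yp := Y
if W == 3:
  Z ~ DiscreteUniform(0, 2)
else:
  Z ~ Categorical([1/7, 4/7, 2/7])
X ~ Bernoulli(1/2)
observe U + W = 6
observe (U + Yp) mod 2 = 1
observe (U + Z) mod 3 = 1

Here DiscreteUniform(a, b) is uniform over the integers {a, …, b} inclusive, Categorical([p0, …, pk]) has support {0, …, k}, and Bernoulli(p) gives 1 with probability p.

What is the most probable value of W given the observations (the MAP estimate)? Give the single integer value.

Enumerate traces; 6 have nonzero weight after conditioning:
  (W=1, U=5, Y=0, Z=2, X=0) weight 3/728
  (W=1, U=5, Y=0, Z=2, X=1) weight 3/728
  (W=2, U=4, Y=1, Z=0, X=0) weight 1/364
  (W=2, U=4, Y=1, Z=0, X=1) weight 1/364
  (W=3, U=3, Y=1, Z=1, X=0) weight 1/117
  (W=3, U=3, Y=1, Z=1, X=1) weight 1/117
Group by W:
  weight(W=1) = 3/364
  weight(W=2) = 1/182
  weight(W=3) = 2/117
Total weight = 3/364 + 1/182 + 2/117 = 101/3276
P(W=1 | obs) = 3/364 / 101/3276 = 27/101
P(W=2 | obs) = 1/182 / 101/3276 = 18/101
P(W=3 | obs) = 2/117 / 101/3276 = 56/101
argmax = 3

argmax_v P(W = v | obs) = 3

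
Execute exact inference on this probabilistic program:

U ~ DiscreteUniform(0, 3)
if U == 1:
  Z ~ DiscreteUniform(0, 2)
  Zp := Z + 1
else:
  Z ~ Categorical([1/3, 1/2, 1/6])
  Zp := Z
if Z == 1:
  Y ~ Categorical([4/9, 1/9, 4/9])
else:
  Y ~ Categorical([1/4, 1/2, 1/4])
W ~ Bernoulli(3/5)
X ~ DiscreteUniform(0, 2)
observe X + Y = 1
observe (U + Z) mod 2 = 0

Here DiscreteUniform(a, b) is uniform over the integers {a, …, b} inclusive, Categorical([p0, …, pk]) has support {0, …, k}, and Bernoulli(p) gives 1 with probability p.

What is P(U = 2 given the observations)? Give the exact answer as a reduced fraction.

P(U = 2 | obs) = 81/262

Enumerate traces; 24 have nonzero weight after conditioning:
  (U=0, Z=0, Y=0, W=0, X=1) weight 1/360
  (U=0, Z=0, Y=0, W=1, X=1) weight 1/240
  (U=0, Z=0, Y=1, W=0, X=0) weight 1/180
  (U=0, Z=0, Y=1, W=1, X=0) weight 1/120
  (U=0, Z=2, Y=0, W=0, X=1) weight 1/720
  (U=0, Z=2, Y=0, W=1, X=1) weight 1/480
  (U=0, Z=2, Y=1, W=0, X=0) weight 1/360
  (U=0, Z=2, Y=1, W=1, X=0) weight 1/240
  (U=1, Z=1, Y=0, W=0, X=1) weight 2/405
  (U=2, Z=0, Y=0, W=0, X=1) weight 1/360
  … 14 more
Group by U:
  weight(U=0) = 1/32
  weight(U=1) = 5/324
  weight(U=2) = 1/32
  weight(U=3) = 5/216
Total weight = 1/32 + 5/324 + 1/32 + 5/216 = 131/1296
P(U=0 | obs) = 1/32 / 131/1296 = 81/262
P(U=1 | obs) = 5/324 / 131/1296 = 20/131
P(U=2 | obs) = 1/32 / 131/1296 = 81/262
P(U=3 | obs) = 5/216 / 131/1296 = 30/131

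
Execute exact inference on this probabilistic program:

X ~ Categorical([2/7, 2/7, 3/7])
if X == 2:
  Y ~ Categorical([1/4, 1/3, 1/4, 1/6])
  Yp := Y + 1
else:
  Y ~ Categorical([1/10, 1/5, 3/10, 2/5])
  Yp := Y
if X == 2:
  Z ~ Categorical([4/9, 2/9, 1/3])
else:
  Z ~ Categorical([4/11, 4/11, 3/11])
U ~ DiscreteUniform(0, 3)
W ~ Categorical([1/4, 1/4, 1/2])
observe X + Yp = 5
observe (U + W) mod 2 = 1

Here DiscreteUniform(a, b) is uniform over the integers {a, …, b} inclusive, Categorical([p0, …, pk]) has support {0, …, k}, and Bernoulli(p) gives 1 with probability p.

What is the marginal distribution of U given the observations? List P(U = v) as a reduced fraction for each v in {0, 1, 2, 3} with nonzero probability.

Enumerate traces; 18 have nonzero weight after conditioning:
  (X=2, Y=2, Z=0, U=0, W=1) weight 1/336
  (X=2, Y=2, Z=0, U=1, W=0) weight 1/336
  (X=2, Y=2, Z=0, U=1, W=2) weight 1/168
  (X=2, Y=2, Z=0, U=2, W=1) weight 1/336
  (X=2, Y=2, Z=0, U=3, W=0) weight 1/336
  (X=2, Y=2, Z=0, U=3, W=2) weight 1/168
  (X=2, Y=2, Z=1, U=0, W=1) weight 1/672
  (X=2, Y=2, Z=1, U=1, W=0) weight 1/672
  … 10 more
Group by U:
  weight(U=0) = 3/448
  weight(U=1) = 9/448
  weight(U=2) = 3/448
  weight(U=3) = 9/448
Total weight = 3/448 + 9/448 + 3/448 + 9/448 = 3/56
P(U=0 | obs) = 3/448 / 3/56 = 1/8
P(U=1 | obs) = 9/448 / 3/56 = 3/8
P(U=2 | obs) = 3/448 / 3/56 = 1/8
P(U=3 | obs) = 9/448 / 3/56 = 3/8

P(U=0) = 1/8, P(U=1) = 3/8, P(U=2) = 1/8, P(U=3) = 3/8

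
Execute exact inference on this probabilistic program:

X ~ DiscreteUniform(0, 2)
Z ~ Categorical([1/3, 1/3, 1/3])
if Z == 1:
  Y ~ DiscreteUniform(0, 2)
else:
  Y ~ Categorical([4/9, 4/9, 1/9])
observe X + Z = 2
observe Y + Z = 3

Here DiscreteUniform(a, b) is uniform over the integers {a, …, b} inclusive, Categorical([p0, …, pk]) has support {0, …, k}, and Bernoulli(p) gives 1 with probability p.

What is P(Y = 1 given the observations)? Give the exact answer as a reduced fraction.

P(Y = 1 | obs) = 4/7

Enumerate traces; 2 have nonzero weight after conditioning:
  (X=0, Z=2, Y=1) weight 4/81
  (X=1, Z=1, Y=2) weight 1/27
Group by Y:
  weight(Y=1) = 4/81
  weight(Y=2) = 1/27
Total weight = 4/81 + 1/27 = 7/81
P(Y=1 | obs) = 4/81 / 7/81 = 4/7
P(Y=2 | obs) = 1/27 / 7/81 = 3/7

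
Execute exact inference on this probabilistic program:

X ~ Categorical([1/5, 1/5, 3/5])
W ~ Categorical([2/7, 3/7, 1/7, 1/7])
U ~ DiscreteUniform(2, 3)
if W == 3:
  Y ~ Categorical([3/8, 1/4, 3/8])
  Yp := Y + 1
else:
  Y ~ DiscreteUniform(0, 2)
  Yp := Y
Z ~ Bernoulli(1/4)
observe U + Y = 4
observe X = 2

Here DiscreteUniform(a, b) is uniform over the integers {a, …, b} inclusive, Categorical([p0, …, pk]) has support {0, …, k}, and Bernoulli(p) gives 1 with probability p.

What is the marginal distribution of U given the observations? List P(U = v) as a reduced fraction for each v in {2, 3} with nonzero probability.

P(U=2) = 19/37, P(U=3) = 18/37

Enumerate traces; 16 have nonzero weight after conditioning:
  (X=2, W=0, U=2, Y=2, Z=0) weight 3/140
  (X=2, W=0, U=2, Y=2, Z=1) weight 1/140
  (X=2, W=0, U=3, Y=1, Z=0) weight 3/140
  (X=2, W=0, U=3, Y=1, Z=1) weight 1/140
  (X=2, W=1, U=2, Y=2, Z=0) weight 9/280
  (X=2, W=1, U=2, Y=2, Z=1) weight 3/280
  (X=2, W=1, U=3, Y=1, Z=0) weight 9/280
  (X=2, W=1, U=3, Y=1, Z=1) weight 3/280
  … 8 more
Group by U:
  weight(U=2) = 57/560
  weight(U=3) = 27/280
Total weight = 57/560 + 27/280 = 111/560
P(U=2 | obs) = 57/560 / 111/560 = 19/37
P(U=3 | obs) = 27/280 / 111/560 = 18/37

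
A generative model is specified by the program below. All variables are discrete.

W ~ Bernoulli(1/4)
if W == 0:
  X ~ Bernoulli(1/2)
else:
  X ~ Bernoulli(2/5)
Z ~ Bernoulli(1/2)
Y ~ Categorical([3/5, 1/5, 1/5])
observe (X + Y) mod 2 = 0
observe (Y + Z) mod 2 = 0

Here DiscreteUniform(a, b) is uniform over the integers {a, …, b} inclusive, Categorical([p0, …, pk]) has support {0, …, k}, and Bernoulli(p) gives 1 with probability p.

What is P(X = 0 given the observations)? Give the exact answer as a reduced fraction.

P(X = 0 | obs) = 84/103

Enumerate traces; 6 have nonzero weight after conditioning:
  (W=0, X=0, Z=0, Y=0) weight 9/80
  (W=0, X=0, Z=0, Y=2) weight 3/80
  (W=0, X=1, Z=1, Y=1) weight 3/80
  (W=1, X=0, Z=0, Y=0) weight 9/200
  (W=1, X=0, Z=0, Y=2) weight 3/200
  (W=1, X=1, Z=1, Y=1) weight 1/100
Group by X:
  weight(X=0) = 21/100
  weight(X=1) = 19/400
Total weight = 21/100 + 19/400 = 103/400
P(X=0 | obs) = 21/100 / 103/400 = 84/103
P(X=1 | obs) = 19/400 / 103/400 = 19/103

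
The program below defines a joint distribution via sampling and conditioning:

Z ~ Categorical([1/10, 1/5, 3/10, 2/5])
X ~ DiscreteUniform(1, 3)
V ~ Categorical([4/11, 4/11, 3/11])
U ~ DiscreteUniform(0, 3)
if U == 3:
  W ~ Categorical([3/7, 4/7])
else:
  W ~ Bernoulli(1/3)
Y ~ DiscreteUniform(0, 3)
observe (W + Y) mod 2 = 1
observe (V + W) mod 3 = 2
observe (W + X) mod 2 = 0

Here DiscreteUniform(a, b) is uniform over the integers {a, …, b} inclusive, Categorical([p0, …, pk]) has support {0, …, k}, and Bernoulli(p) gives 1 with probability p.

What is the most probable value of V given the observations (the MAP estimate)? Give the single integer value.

Enumerate traces; 96 have nonzero weight after conditioning:
  (Z=0, X=1, V=1, U=0, W=1, Y=0) weight 1/3960
  (Z=0, X=1, V=1, U=0, W=1, Y=2) weight 1/3960
  (Z=0, X=1, V=1, U=1, W=1, Y=0) weight 1/3960
  (Z=0, X=1, V=1, U=1, W=1, Y=2) weight 1/3960
  (Z=0, X=1, V=1, U=2, W=1, Y=0) weight 1/3960
  (Z=0, X=1, V=1, U=2, W=1, Y=2) weight 1/3960
  (Z=0, X=1, V=1, U=3, W=1, Y=0) weight 1/2310
  (Z=0, X=1, V=1, U=3, W=1, Y=2) weight 1/2310
  (Z=0, X=2, V=2, U=0, W=0, Y=1) weight 1/2640
  … 87 more
Group by V:
  weight(V=1) = 1/21
  weight(V=2) = 17/616
Total weight = 1/21 + 17/616 = 139/1848
P(V=1 | obs) = 1/21 / 139/1848 = 88/139
P(V=2 | obs) = 17/616 / 139/1848 = 51/139
argmax = 1

argmax_v P(V = v | obs) = 1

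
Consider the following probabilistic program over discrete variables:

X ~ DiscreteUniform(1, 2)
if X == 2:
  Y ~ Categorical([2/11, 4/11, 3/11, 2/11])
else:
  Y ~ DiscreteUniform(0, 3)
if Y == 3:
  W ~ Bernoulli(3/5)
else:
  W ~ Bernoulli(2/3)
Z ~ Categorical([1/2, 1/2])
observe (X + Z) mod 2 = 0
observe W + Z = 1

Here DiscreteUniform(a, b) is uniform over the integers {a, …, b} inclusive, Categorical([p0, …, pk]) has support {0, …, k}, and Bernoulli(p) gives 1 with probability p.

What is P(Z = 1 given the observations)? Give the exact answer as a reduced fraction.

Enumerate traces; 8 have nonzero weight after conditioning:
  (X=1, Y=0, W=0, Z=1) weight 1/48
  (X=1, Y=1, W=0, Z=1) weight 1/48
  (X=1, Y=2, W=0, Z=1) weight 1/48
  (X=1, Y=3, W=0, Z=1) weight 1/40
  (X=2, Y=0, W=1, Z=0) weight 1/33
  (X=2, Y=1, W=1, Z=0) weight 2/33
  (X=2, Y=2, W=1, Z=0) weight 1/22
  (X=2, Y=3, W=1, Z=0) weight 3/110
Group by Z:
  weight(Z=0) = 9/55
  weight(Z=1) = 7/80
Total weight = 9/55 + 7/80 = 221/880
P(Z=0 | obs) = 9/55 / 221/880 = 144/221
P(Z=1 | obs) = 7/80 / 221/880 = 77/221

P(Z = 1 | obs) = 77/221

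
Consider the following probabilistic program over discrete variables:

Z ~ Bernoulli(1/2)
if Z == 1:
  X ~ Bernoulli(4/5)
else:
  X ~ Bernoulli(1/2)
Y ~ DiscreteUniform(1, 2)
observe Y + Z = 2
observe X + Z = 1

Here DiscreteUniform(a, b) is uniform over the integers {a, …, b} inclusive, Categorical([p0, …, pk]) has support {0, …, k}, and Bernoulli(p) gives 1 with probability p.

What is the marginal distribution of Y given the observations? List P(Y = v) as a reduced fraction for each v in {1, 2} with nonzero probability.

Enumerate traces; 2 have nonzero weight after conditioning:
  (Z=0, X=1, Y=2) weight 1/8
  (Z=1, X=0, Y=1) weight 1/20
Group by Y:
  weight(Y=1) = 1/20
  weight(Y=2) = 1/8
Total weight = 1/20 + 1/8 = 7/40
P(Y=1 | obs) = 1/20 / 7/40 = 2/7
P(Y=2 | obs) = 1/8 / 7/40 = 5/7

P(Y=1) = 2/7, P(Y=2) = 5/7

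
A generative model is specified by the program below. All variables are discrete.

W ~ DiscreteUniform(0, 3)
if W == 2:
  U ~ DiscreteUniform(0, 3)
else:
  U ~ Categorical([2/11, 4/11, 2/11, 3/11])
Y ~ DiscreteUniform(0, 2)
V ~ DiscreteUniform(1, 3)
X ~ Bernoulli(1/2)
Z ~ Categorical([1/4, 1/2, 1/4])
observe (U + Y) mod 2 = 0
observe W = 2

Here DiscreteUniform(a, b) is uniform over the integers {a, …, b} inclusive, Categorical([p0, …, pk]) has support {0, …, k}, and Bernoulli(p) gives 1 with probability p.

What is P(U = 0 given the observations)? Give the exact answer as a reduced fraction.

Enumerate traces; 108 have nonzero weight after conditioning:
  (W=2, U=0, Y=0, V=1, X=0, Z=0) weight 1/1152
  (W=2, U=0, Y=0, V=1, X=0, Z=1) weight 1/576
  (W=2, U=0, Y=0, V=1, X=0, Z=2) weight 1/1152
  (W=2, U=0, Y=0, V=1, X=1, Z=0) weight 1/1152
  (W=2, U=0, Y=0, V=1, X=1, Z=1) weight 1/576
  (W=2, U=0, Y=0, V=1, X=1, Z=2) weight 1/1152
  (W=2, U=0, Y=0, V=2, X=0, Z=0) weight 1/1152
  (W=2, U=0, Y=0, V=2, X=0, Z=1) weight 1/576
  (W=2, U=1, Y=1, V=1, X=0, Z=0) weight 1/1152
  (W=2, U=2, Y=0, V=1, X=0, Z=0) weight 1/1152
  … 98 more
Group by U:
  weight(U=0) = 1/24
  weight(U=1) = 1/48
  weight(U=2) = 1/24
  weight(U=3) = 1/48
Total weight = 1/24 + 1/48 + 1/24 + 1/48 = 1/8
P(U=0 | obs) = 1/24 / 1/8 = 1/3
P(U=1 | obs) = 1/48 / 1/8 = 1/6
P(U=2 | obs) = 1/24 / 1/8 = 1/3
P(U=3 | obs) = 1/48 / 1/8 = 1/6

P(U = 0 | obs) = 1/3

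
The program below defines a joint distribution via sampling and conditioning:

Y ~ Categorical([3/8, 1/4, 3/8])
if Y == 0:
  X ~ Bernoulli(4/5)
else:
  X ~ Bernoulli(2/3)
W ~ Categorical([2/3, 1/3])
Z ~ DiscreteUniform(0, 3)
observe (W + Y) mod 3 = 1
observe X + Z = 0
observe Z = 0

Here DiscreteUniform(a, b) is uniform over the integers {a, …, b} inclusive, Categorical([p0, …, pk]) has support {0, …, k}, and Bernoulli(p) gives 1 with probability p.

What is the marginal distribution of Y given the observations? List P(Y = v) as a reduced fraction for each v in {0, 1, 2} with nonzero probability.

Enumerate traces; 2 have nonzero weight after conditioning:
  (Y=0, X=0, W=1, Z=0) weight 1/160
  (Y=1, X=0, W=0, Z=0) weight 1/72
Group by Y:
  weight(Y=0) = 1/160
  weight(Y=1) = 1/72
Total weight = 1/160 + 1/72 = 29/1440
P(Y=0 | obs) = 1/160 / 29/1440 = 9/29
P(Y=1 | obs) = 1/72 / 29/1440 = 20/29

P(Y=0) = 9/29, P(Y=1) = 20/29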